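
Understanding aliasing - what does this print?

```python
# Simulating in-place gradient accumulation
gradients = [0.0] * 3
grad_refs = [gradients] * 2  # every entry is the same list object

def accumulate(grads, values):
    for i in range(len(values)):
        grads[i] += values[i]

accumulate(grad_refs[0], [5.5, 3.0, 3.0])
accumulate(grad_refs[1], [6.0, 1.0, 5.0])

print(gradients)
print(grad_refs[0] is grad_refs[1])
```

Key concept: gradient accumulation aliasing.
Step by step:
`gradients = [0.0] * 3` → gradients = [0.0, 0.0, 0.0]
`grad_refs = [gradients] * 2` → grad_refs = [[0.0, 0.0, 0.0], [0.0, 0.0, 0.0]]
`accumulate(grad_refs[0], [5.5, 3.0, 3.0])` → gradients = [5.5, 3.0, 3.0]; grad_refs = [[5.5, 3.0, 3.0], [5.5, 3.0, 3.0]]
`accumulate(grad_refs[1], [6.0, 1.0, 5.0])` → gradients = [11.5, 4.0, 8.0]; grad_refs = [[11.5, 4.0, 8.0], [11.5, 4.0, 8.0]]
`print(gradients)` → prints [11.5, 4.0, 8.0]
`print(grad_refs[0] is grad_refs[1])` → prints True

Answer:
[11.5, 4.0, 8.0]
True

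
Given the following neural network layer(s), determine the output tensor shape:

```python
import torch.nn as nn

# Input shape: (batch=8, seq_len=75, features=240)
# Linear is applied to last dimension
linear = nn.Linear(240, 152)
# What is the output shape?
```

Input: (8, 75, 240) -> Output: (8, 75, 152)

Answer: (8, 75, 152)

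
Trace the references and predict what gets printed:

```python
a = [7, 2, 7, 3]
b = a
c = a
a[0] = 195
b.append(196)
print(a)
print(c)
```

Key concept: multiple aliases.
Step by step:
`a = [7, 2, 7, 3]` → a = [7, 2, 7, 3]
`b = a` → b = [7, 2, 7, 3] (same object as a)
`c = a` → c = [7, 2, 7, 3] (same object as a, b)
`a[0] = 195` → a = [195, 2, 7, 3] (same object as b, c); b = [195, 2, 7, 3] (same object as a, c); c = [195, 2, 7, 3] (same object as a, b)
`b.append(196)` → a = [195, 2, 7, 3, 196] (same object as b, c); b = [195, 2, 7, 3, 196] (same object as a, c); c = [195, 2, 7, 3, 196] (same object as a, b)
`print(a)` → prints [195, 2, 7, 3, 196]
`print(c)` → prints [195, 2, 7, 3, 196]

Answer:
[195, 2, 7, 3, 196]
[195, 2, 7, 3, 196]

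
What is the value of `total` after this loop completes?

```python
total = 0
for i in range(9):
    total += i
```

Sum of 0 to 8 = 36
`total` takes the values: 0 → 1 → 3 → 6 → 10 → 15 → 21 → 28 → 36

Answer: 36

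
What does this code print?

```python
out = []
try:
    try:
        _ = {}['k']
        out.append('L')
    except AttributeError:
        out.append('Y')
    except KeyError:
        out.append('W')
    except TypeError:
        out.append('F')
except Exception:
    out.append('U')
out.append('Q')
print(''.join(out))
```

Execution trace: 'W' (inner except KeyError) → 'Q' (after the try/except). Output: WQ

Answer: WQ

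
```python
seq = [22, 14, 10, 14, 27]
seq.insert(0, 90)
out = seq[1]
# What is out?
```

Trace:
`seq = [22, 14, 10, 14, 27]` → seq = [22, 14, 10, 14, 27]
`seq.insert(0, 90)` → seq = [90, 22, 14, 10, 14, 27]
`out = seq[1]` → out = 22
So out = 22

Answer: 22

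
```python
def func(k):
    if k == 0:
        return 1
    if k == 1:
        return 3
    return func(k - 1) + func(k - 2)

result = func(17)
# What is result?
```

Build up from base cases: func(0)=1, func(1)=3, func(2)=4, func(3)=7, func(4)=11, func(5)=18, func(6)=29, ..., func(17)=5778

Answer: 5778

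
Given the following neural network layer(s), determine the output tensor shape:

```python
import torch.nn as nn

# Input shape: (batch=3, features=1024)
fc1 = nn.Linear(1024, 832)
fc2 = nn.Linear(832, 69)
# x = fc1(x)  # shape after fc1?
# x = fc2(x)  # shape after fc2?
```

Input: (3, 1024) -> after fc1: (3, 832) -> Output: (3, 69)

Answer: (3, 69)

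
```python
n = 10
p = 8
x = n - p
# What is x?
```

Trace:
`n = 10` → n = 10
`p = 8` → p = 8
`x = n - p` → x = 2
So x = 2

Answer: 2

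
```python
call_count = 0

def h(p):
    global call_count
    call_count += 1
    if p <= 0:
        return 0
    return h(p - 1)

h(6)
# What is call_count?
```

Linear recursion stepping by 1: 7 calls from p=6 down to ≤0.

Answer: 7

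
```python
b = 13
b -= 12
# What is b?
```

Trace:
`b = 13` → b = 13
`b -= 12` → b = 1
So b = 1

Answer: 1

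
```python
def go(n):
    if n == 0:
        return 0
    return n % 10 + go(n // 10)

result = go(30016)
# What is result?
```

Sum of digits of 30016: 6 + 1 + 0 + 0 + 3 = 10

Answer: 10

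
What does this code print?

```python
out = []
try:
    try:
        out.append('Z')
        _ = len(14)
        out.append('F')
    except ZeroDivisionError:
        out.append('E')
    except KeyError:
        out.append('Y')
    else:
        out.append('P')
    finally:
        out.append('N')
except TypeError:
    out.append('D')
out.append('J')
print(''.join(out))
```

Execution trace: 'Z' (try body) → 'N' (finally) → 'D' (outer except TypeError) → 'J' (after the try/except). Output: ZNDJ

Answer: ZNDJ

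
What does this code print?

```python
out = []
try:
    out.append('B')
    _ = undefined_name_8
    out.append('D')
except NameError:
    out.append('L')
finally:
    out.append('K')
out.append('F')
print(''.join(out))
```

Execution trace: 'B' (try body) → 'L' (except NameError) → 'K' (finally) → 'F' (after the try/except). Output: BLKF

Answer: BLKF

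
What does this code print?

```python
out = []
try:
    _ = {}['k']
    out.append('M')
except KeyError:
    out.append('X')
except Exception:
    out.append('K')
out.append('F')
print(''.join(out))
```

Execution trace: 'X' (except KeyError) → 'F' (after the try/except). Output: XF

Answer: XF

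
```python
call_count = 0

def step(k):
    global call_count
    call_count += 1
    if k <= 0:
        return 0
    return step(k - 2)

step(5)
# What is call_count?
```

Linear recursion stepping by 2: 4 calls from k=5 down to ≤0.

Answer: 4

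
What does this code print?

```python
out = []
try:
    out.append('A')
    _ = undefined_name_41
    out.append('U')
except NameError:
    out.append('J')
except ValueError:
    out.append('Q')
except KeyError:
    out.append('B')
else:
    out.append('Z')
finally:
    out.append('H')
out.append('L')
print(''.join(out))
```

Execution trace: 'A' (try body) → 'J' (except NameError) → 'H' (finally) → 'L' (after the try/except). Output: AJHL

Answer: AJHL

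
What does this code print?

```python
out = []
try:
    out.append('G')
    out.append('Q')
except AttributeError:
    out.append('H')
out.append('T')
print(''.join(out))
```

Execution trace: 'G' (try body) → 'Q' (try body, no exception) → 'T' (after the try/except). Output: GQT

Answer: GQT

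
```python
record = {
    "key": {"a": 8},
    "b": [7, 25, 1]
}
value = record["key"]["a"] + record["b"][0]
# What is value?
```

Trace:
`record = { ...` → record = {'key': {'a': 8}, 'b': [7, 25, 1]}
`value = record["key"]["a"] + record["b"][0]` → value = 15
So value = 15

Answer: 15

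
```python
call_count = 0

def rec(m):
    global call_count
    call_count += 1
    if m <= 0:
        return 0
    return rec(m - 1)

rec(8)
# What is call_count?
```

Linear recursion stepping by 1: 9 calls from m=8 down to ≤0.

Answer: 9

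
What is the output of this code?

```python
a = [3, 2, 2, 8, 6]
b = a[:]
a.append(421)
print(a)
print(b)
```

Key concept: slice [:] creates copy.
Step by step:
`a = [3, 2, 2, 8, 6]` → a = [3, 2, 2, 8, 6]
`b = a[:]` → b = [3, 2, 2, 8, 6]
`a.append(421)` → a = [3, 2, 2, 8, 6, 421]
`print(a)` → prints [3, 2, 2, 8, 6, 421]
`print(b)` → prints [3, 2, 2, 8, 6]

Answer:
[3, 2, 2, 8, 6, 421]
[3, 2, 2, 8, 6]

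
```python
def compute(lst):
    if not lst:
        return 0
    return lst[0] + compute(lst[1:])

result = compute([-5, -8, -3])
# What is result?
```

(-5) + (-8) + (-3) + 0 = -16

Answer: -16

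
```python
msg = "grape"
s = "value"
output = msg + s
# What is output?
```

Trace:
`msg = "grape"` → msg = 'grape'
`s = "value"` → s = 'value'
`output = msg + s` → output = 'grapevalue'
So output = 'grapevalue'

Answer: 'grapevalue'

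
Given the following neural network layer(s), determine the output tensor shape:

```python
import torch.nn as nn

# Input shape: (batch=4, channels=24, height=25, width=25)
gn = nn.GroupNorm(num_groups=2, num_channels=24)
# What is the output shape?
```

Input: (4, 24, 25, 25) -> Output: (4, 24, 25, 25)

Answer: (4, 24, 25, 25)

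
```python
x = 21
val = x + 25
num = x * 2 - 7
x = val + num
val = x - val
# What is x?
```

Trace:
`x = 21` → x = 21
`val = x + 25` → val = 46
`num = x * 2 - 7` → num = 35
`x = val + num` → x = 81
`val = x - val` → val = 35
So x = 81

Answer: 81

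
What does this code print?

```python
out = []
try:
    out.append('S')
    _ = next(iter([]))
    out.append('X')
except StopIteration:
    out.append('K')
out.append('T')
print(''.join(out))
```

Execution trace: 'S' (try body) → 'K' (except StopIteration) → 'T' (after the try/except). Output: SKT

Answer: SKT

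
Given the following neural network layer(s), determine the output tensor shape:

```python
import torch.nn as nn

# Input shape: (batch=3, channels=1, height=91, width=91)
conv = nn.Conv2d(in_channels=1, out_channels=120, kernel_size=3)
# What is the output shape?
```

Input: (3, 1, 91, 91) -> Output: (3, 120, 89, 89)

Answer: (3, 120, 89, 89)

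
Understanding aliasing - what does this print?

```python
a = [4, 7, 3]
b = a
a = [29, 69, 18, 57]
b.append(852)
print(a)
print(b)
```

Key concept: rebinding vs mutation: a is rebound to a new list, b still points at the original.
Step by step:
`a = [4, 7, 3]` → a = [4, 7, 3]
`b = a` → b = [4, 7, 3] (same object as a)
`a = [29, 69, 18, 57]` → a = [29, 69, 18, 57]
`b.append(852)` → b = [4, 7, 3, 852]
`print(a)` → prints [29, 69, 18, 57]
`print(b)` → prints [4, 7, 3, 852]

Answer:
[29, 69, 18, 57]
[4, 7, 3, 852]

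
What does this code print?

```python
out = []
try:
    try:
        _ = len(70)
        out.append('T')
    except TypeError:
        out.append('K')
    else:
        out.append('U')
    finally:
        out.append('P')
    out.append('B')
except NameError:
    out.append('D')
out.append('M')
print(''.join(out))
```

Execution trace: 'K' (inner except TypeError) → 'P' (inner finally) → 'B' (try body, no exception) → 'M' (after the try/except). Output: KPBM

Answer: KPBM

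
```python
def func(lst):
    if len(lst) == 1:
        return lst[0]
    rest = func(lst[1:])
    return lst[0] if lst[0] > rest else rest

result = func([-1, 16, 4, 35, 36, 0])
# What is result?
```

Recursive max over [-1, 16, 4, 35, 36, 0] = 36

Answer: 36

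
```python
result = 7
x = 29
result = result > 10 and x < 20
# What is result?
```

Trace:
`result = 7` → result = 7
`x = 29` → x = 29
`result = result > 10 and x < 20` → result = False
So result = False

Answer: False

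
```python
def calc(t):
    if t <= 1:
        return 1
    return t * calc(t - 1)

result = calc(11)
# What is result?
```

calc(11) = 11 * 10 * 9 * 8 * 7 * 6 * 5 * 4 * 3 * 2 * 1 = 39916800

Answer: 39916800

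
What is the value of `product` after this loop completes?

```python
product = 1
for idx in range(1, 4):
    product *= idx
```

3! = 6
`product` takes the values: 1 → 2 → 6

Answer: 6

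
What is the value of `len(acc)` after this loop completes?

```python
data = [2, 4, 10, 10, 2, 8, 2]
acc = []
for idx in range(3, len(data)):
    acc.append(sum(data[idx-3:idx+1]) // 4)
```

Number of 4-element averages
`acc` takes the values: [] → [6] → [6, 6] → [6, 6, 7] → [6, 6, 7, 5]
So `len(acc)` = 4

Answer: 4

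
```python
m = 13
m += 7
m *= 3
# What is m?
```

Trace:
`m = 13` → m = 13
`m += 7` → m = 20
`m *= 3` → m = 60
So m = 60

Answer: 60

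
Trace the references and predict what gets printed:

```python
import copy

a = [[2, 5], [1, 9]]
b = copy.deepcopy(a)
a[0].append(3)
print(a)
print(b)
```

Key concept: deep copy is fully independent.
Step by step:
`a = [[2, 5], [1, 9]]` → a = [[2, 5], [1, 9]]
`b = copy.deepcopy(a)` → b = [[2, 5], [1, 9]]
`a[0].append(3)` → a = [[2, 5, 3], [1, 9]]
`print(a)` → prints [[2, 5, 3], [1, 9]]
`print(b)` → prints [[2, 5], [1, 9]]

Answer:
[[2, 5, 3], [1, 9]]
[[2, 5], [1, 9]]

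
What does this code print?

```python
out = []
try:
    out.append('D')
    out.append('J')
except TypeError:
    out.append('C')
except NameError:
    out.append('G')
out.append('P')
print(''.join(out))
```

Execution trace: 'D' (try body) → 'J' (try body, no exception) → 'P' (after the try/except). Output: DJP

Answer: DJP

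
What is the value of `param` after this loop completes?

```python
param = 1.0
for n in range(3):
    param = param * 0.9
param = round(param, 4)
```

Exponential decay: 1.0 * 0.9^3
`param` takes the values: 1.0 → 0.9 → 0.81 → 0.729

Answer: 0.729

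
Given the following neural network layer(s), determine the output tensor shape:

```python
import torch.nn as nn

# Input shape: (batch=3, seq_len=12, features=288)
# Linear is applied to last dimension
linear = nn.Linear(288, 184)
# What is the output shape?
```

Input: (3, 12, 288) -> Output: (3, 12, 184)

Answer: (3, 12, 184)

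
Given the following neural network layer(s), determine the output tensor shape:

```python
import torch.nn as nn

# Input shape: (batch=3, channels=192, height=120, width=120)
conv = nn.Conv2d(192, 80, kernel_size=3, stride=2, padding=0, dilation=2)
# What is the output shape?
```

Input: (3, 192, 120, 120) -> Output: (3, 80, 58, 58)

Answer: (3, 80, 58, 58)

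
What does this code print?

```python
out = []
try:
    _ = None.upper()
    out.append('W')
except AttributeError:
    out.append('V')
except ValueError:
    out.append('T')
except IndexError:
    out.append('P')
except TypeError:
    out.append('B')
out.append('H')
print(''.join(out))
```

Execution trace: 'V' (except AttributeError) → 'H' (after the try/except). Output: VH

Answer: VH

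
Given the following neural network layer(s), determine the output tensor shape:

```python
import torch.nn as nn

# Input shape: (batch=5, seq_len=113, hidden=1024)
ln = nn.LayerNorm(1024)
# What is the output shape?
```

Input: (5, 113, 1024) -> Output: (5, 113, 1024)

Answer: (5, 113, 1024)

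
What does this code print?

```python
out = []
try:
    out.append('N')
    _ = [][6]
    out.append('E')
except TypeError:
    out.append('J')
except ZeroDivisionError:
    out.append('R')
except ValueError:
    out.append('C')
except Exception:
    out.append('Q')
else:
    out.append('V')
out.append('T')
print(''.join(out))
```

Execution trace: 'N' (try body) → 'Q' (except Exception) → 'T' (after the try/except). Output: NQT

Answer: NQT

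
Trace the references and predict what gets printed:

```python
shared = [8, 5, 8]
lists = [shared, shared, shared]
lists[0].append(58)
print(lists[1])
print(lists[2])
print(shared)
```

Key concept: list of same reference.
Step by step:
`shared = [8, 5, 8]` → shared = [8, 5, 8]
`lists = [shared, shared, shared]` → lists = [[8, 5, 8], [8, 5, 8], [8, 5, 8]]
`lists[0].append(58)` → shared = [8, 5, 8, 58]; lists = [[8, 5, 8, 58], [8, 5, 8, 58], [8, 5, 8, 58]]
`print(lists[1])` → prints [8, 5, 8, 58]
`print(lists[2])` → prints [8, 5, 8, 58]
`print(shared)` → prints [8, 5, 8, 58]

Answer:
[8, 5, 8, 58]
[8, 5, 8, 58]
[8, 5, 8, 58]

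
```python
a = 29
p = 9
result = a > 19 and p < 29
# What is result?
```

Trace:
`a = 29` → a = 29
`p = 9` → p = 9
`result = a > 19 and p < 29` → result = True
So result = True

Answer: True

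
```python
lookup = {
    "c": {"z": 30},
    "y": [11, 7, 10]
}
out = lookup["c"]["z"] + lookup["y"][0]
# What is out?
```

Trace:
`lookup = { ...` → lookup = {'c': {'z': 30}, 'y': [11, 7, 10]}
`out = lookup["c"]["z"] + lookup["y"][0]` → out = 41
So out = 41

Answer: 41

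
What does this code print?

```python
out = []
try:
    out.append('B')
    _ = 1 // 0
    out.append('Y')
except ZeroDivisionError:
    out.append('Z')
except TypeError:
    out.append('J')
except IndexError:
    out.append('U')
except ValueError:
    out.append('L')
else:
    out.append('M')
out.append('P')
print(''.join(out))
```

Execution trace: 'B' (try body) → 'Z' (except ZeroDivisionError) → 'P' (after the try/except). Output: BZP

Answer: BZP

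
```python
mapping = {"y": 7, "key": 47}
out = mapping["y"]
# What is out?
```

Trace:
`mapping = {"y": 7, "key": 47}` → mapping = {'y': 7, 'key': 47}
`out = mapping["y"]` → out = 7
So out = 7

Answer: 7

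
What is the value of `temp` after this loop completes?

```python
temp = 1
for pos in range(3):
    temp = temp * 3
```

Multiply by 3, 3 times: 1 * 3^3 = 27
`temp` takes the values: 1 → 3 → 9 → 27

Answer: 27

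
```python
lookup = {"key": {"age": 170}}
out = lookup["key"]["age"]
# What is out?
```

Trace:
`lookup = {"key": {"age": 170}}` → lookup = {'key': {'age': 170}}
`out = lookup["key"]["age"]` → out = 170
So out = 170

Answer: 170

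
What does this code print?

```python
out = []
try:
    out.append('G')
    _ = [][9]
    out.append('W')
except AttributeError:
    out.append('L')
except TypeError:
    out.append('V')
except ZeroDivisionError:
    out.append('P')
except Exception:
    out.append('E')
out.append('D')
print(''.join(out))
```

Execution trace: 'G' (try body) → 'E' (except Exception) → 'D' (after the try/except). Output: GED

Answer: GED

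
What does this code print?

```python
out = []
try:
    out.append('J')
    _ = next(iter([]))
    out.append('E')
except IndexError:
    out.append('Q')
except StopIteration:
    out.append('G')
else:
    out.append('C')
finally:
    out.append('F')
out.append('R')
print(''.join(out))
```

Execution trace: 'J' (try body) → 'G' (except StopIteration) → 'F' (finally) → 'R' (after the try/except). Output: JGFR

Answer: JGFR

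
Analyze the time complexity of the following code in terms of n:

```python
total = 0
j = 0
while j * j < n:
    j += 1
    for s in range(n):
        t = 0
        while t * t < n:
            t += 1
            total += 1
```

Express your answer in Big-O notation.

Each loop level contributes: √n × n × √n. Multiplying the contributions gives O(n^2).

Answer: O(n^2)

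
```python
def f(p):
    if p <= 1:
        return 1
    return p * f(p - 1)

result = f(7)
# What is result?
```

f(7) = 7 * 6 * 5 * 4 * 3 * 2 * 1 = 5040

Answer: 5040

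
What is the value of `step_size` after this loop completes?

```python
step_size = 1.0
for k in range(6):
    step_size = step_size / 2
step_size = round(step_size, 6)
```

Halving LR 6 times: 1 / 2^6
`step_size` takes the values: 1.0 → 0.5 → 0.25 → 0.125 → 0.0625 → 0.03125 → 0.015625

Answer: 0.015625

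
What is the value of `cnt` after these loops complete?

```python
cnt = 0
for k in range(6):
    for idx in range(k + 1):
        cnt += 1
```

Triangle: 1 + 2 + ... + 6
`cnt` takes the values: 0 → 1 → 2 → 3 → 4 → 5 → 6 → 7 → 8 → 9 → 10 → 11 → 12 → 13 → 14 → 15 → 16 → 17 → 18 → 19 → 20 → 21

Answer: 21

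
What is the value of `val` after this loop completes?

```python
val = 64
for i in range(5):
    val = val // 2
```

Halve 5 times: 64 // 2^5 = 2
`val` takes the values: 64 → 32 → 16 → 8 → 4 → 2

Answer: 2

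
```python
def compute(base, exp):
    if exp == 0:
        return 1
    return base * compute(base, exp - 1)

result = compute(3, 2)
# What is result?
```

compute(3, 2) = 3 * 3 = 9

Answer: 9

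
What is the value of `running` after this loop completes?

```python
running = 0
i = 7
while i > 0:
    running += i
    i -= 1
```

Sum 7 down to 1
`running` takes the values: 0 → 7 → 13 → 18 → 22 → 25 → 27 → 28

Answer: 28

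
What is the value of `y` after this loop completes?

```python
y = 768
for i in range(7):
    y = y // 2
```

Halve 7 times: 768 // 2^7 = 6
`y` takes the values: 768 → 384 → 192 → 96 → 48 → 24 → 12 → 6

Answer: 6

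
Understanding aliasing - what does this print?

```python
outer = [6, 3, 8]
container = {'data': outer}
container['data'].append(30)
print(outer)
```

Key concept: dict holds reference to list.
Step by step:
`outer = [6, 3, 8]` → outer = [6, 3, 8]
`container = {'data': outer}` → container = {'data': [6, 3, 8]}
`container['data'].append(30)` → outer = [6, 3, 8, 30]; container = {'data': [6, 3, 8, 30]}
`print(outer)` → prints [6, 3, 8, 30]

Answer: [6, 3, 8, 30]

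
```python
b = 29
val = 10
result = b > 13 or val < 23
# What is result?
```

Trace:
`b = 29` → b = 29
`val = 10` → val = 10
`result = b > 13 or val < 23` → result = True
So result = True

Answer: True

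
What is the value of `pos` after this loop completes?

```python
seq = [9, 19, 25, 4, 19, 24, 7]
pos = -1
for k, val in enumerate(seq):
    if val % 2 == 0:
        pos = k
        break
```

First even number index in [9, 19, 25, 4, 19, 24, 7]
`pos` takes the values: -1 → 3

Answer: 3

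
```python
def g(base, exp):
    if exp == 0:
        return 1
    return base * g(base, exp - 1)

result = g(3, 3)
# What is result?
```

g(3, 3) = 3 * 3 * 3 = 27

Answer: 27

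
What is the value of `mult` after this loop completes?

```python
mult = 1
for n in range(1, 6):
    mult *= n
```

5! = 120
`mult` takes the values: 1 → 2 → 6 → 24 → 120

Answer: 120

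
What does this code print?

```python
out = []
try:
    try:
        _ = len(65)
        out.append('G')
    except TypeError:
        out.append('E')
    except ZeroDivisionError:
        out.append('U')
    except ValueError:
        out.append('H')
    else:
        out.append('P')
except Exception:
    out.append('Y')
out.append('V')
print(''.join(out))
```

Execution trace: 'E' (inner except TypeError) → 'V' (after the try/except). Output: EV

Answer: EV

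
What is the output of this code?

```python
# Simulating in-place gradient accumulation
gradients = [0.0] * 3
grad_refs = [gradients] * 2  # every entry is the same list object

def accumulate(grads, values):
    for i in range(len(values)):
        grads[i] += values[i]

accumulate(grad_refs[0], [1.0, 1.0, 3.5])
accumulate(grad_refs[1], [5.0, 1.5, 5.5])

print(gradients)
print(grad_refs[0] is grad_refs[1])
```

Key concept: gradient accumulation aliasing.
Step by step:
`gradients = [0.0] * 3` → gradients = [0.0, 0.0, 0.0]
`grad_refs = [gradients] * 2` → grad_refs = [[0.0, 0.0, 0.0], [0.0, 0.0, 0.0]]
`accumulate(grad_refs[0], [1.0, 1.0, 3.5])` → gradients = [1.0, 1.0, 3.5]; grad_refs = [[1.0, 1.0, 3.5], [1.0, 1.0, 3.5]]
`accumulate(grad_refs[1], [5.0, 1.5, 5.5])` → gradients = [6.0, 2.5, 9.0]; grad_refs = [[6.0, 2.5, 9.0], [6.0, 2.5, 9.0]]
`print(gradients)` → prints [6.0, 2.5, 9.0]
`print(grad_refs[0] is grad_refs[1])` → prints True

Answer:
[6.0, 2.5, 9.0]
True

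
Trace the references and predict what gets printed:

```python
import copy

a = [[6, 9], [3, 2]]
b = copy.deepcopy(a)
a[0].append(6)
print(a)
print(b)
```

Key concept: deep copy is fully independent.
Step by step:
`a = [[6, 9], [3, 2]]` → a = [[6, 9], [3, 2]]
`b = copy.deepcopy(a)` → b = [[6, 9], [3, 2]]
`a[0].append(6)` → a = [[6, 9, 6], [3, 2]]
`print(a)` → prints [[6, 9, 6], [3, 2]]
`print(b)` → prints [[6, 9], [3, 2]]

Answer:
[[6, 9, 6], [3, 2]]
[[6, 9], [3, 2]]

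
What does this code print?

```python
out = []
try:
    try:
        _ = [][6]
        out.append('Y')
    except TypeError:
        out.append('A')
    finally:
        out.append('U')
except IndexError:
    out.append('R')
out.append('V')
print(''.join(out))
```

Execution trace: 'U' (finally) → 'R' (outer except IndexError) → 'V' (after the try/except). Output: URV

Answer: URV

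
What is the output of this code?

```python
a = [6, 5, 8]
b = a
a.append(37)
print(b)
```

Key concept: basic list aliasing.
Step by step:
`a = [6, 5, 8]` → a = [6, 5, 8]
`b = a` → b = [6, 5, 8] (same object as a)
`a.append(37)` → a = [6, 5, 8, 37] (same object as b); b = [6, 5, 8, 37] (same object as a)
`print(b)` → prints [6, 5, 8, 37]

Answer: [6, 5, 8, 37]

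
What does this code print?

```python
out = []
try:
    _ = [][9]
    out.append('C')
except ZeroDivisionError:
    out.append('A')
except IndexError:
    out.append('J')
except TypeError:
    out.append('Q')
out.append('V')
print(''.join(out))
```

Execution trace: 'J' (except IndexError) → 'V' (after the try/except). Output: JV

Answer: JV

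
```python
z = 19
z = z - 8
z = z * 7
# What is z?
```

Trace:
`z = 19` → z = 19
`z = z - 8` → z = 11
`z = z * 7` → z = 77
So z = 77

Answer: 77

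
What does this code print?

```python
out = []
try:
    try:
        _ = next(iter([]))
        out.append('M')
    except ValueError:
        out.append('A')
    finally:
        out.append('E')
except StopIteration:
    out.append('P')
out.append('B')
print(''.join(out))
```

Execution trace: 'E' (inner finally) → 'P' (outer except StopIteration) → 'B' (after the try/except). Output: EPB

Answer: EPB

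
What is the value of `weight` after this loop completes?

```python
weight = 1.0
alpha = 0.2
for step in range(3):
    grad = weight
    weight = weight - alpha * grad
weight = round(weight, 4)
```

Gradient descent: w = 1.0 * (1 - 0.2)^3
`weight` takes the values: 1.0 → 0.8 → 0.64 → 0.512

Answer: 0.512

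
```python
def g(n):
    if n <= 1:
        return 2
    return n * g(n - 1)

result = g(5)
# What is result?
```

g(5) = 5 * 4 * 3 * 2 * 2 = 240

Answer: 240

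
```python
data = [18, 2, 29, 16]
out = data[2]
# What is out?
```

Trace:
`data = [18, 2, 29, 16]` → data = [18, 2, 29, 16]
`out = data[2]` → out = 29
So out = 29

Answer: 29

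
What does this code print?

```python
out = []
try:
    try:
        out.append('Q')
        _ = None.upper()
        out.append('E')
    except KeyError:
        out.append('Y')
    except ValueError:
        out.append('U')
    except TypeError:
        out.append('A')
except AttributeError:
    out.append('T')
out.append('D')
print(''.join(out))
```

Execution trace: 'Q' (try body) → 'T' (outer except AttributeError) → 'D' (after the try/except). Output: QTD

Answer: QTD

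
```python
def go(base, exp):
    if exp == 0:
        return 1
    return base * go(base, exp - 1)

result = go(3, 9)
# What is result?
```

go(3, 9) = 3 * 3 * 3 * 3 * 3 * 3 * 3 * 3 * 3 = 19683

Answer: 19683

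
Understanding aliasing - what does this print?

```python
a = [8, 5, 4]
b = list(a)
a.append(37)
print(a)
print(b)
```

Key concept: list() constructor creates copy.
Step by step:
`a = [8, 5, 4]` → a = [8, 5, 4]
`b = list(a)` → b = [8, 5, 4]
`a.append(37)` → a = [8, 5, 4, 37]
`print(a)` → prints [8, 5, 4, 37]
`print(b)` → prints [8, 5, 4]

Answer:
[8, 5, 4, 37]
[8, 5, 4]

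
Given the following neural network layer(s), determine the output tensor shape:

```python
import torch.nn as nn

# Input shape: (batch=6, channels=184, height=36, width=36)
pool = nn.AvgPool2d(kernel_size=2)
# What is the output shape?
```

Input: (6, 184, 36, 36) -> Output: (6, 184, 18, 18)

Answer: (6, 184, 18, 18)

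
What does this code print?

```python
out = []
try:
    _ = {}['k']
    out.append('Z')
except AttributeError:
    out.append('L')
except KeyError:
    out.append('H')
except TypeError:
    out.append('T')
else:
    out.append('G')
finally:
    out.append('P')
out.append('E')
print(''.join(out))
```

Execution trace: 'H' (except KeyError) → 'P' (finally) → 'E' (after the try/except). Output: HPE

Answer: HPE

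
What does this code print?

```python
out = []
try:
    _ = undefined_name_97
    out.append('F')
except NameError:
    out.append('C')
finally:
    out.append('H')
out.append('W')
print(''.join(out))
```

Execution trace: 'C' (except NameError) → 'H' (finally) → 'W' (after the try/except). Output: CHW

Answer: CHW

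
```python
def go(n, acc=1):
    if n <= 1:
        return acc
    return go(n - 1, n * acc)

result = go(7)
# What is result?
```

Accumulator trace (n, acc): (7, 1) -> (6, 7) -> (5, 42) -> (4, 210) -> (3, 840) -> (2, 2520) -> (1, 5040) -> return 5040

Answer: 5040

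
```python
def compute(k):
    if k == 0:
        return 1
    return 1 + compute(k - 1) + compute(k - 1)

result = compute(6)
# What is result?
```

compute(k) = 1 + 2·compute(k-1), compute(0)=1. Closed form: (1+1)·2^6 - 1 = 127.

Answer: 127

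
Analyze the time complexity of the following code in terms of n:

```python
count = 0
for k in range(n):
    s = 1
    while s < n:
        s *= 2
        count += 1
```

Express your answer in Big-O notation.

Each loop level contributes: n × log n. Multiplying the contributions gives O(n log n).

Answer: O(n log n)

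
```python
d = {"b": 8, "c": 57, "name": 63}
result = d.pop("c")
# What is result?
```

Trace:
`d = {"b": 8, "c": 57, "name": 63}` → d = {'b': 8, 'c': 57, 'name': 63}
`result = d.pop("c")` → d = {'b': 8, 'name': 63}; result = 57
So result = 57

Answer: 57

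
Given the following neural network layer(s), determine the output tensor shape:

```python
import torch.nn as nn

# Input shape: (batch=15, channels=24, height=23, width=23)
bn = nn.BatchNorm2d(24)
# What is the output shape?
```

Input: (15, 24, 23, 23) -> Output: (15, 24, 23, 23)

Answer: (15, 24, 23, 23)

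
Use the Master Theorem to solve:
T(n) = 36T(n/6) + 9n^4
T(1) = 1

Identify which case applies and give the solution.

a=36, b=6, f(n)=9n^4. log_6(36) = 2. Since c=4 > 2 and the regularity condition holds (36(n/6)^4 = (36/6^4)n^4 with 36/6^4 < 1), Case 3 applies: T(n) = Θ(f(n)) = O(n^4).

Answer: O(n^4) - Case 3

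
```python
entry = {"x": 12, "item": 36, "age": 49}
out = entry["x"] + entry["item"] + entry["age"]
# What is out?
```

Trace:
`entry = {"x": 12, "item": 36, "age": 49}` → entry = {'x': 12, 'item': 36, 'age': 49}
`out = entry["x"] + entry["item"] + entry["age"]` → out = 97
So out = 97

Answer: 97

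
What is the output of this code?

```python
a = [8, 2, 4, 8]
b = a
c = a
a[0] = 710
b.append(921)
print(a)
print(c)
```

Key concept: multiple aliases.
Step by step:
`a = [8, 2, 4, 8]` → a = [8, 2, 4, 8]
`b = a` → b = [8, 2, 4, 8] (same object as a)
`c = a` → c = [8, 2, 4, 8] (same object as a, b)
`a[0] = 710` → a = [710, 2, 4, 8] (same object as b, c); b = [710, 2, 4, 8] (same object as a, c); c = [710, 2, 4, 8] (same object as a, b)
`b.append(921)` → a = [710, 2, 4, 8, 921] (same object as b, c); b = [710, 2, 4, 8, 921] (same object as a, c); c = [710, 2, 4, 8, 921] (same object as a, b)
`print(a)` → prints [710, 2, 4, 8, 921]
`print(c)` → prints [710, 2, 4, 8, 921]

Answer:
[710, 2, 4, 8, 921]
[710, 2, 4, 8, 921]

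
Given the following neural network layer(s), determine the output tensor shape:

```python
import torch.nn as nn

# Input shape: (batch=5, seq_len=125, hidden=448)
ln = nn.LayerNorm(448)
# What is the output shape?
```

Input: (5, 125, 448) -> Output: (5, 125, 448)

Answer: (5, 125, 448)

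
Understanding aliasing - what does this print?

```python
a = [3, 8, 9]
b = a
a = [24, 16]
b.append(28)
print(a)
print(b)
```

Key concept: rebinding vs mutation: a is rebound to a new list, b still points at the original.
Step by step:
`a = [3, 8, 9]` → a = [3, 8, 9]
`b = a` → b = [3, 8, 9] (same object as a)
`a = [24, 16]` → a = [24, 16]
`b.append(28)` → b = [3, 8, 9, 28]
`print(a)` → prints [24, 16]
`print(b)` → prints [3, 8, 9, 28]

Answer:
[24, 16]
[3, 8, 9, 28]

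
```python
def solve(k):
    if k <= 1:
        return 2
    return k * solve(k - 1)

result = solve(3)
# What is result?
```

solve(3) = 3 * 2 * 2 = 12

Answer: 12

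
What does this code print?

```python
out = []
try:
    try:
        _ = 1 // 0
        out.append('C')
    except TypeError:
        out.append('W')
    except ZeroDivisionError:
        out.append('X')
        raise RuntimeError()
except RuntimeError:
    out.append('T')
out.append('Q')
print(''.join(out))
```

Execution trace: 'X' (inner except ZeroDivisionError) → 'T' (outer except RuntimeError) → 'Q' (after the try/except). Output: XTQ

Answer: XTQ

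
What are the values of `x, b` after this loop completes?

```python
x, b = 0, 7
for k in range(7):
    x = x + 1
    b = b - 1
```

x goes 0→7, b goes 7→0
`x, b` takes the values: (0, 7) → (1, 7) → (1, 6) → (2, 6) → (2, 5) → (3, 5) → (3, 4) → (4, 4) → (4, 3) → (5, 3) → (5, 2) → (6, 2) → (6, 1) → (7, 1) → (7, 0)

Answer: 7, 0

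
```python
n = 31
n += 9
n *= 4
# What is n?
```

Trace:
`n = 31` → n = 31
`n += 9` → n = 40
`n *= 4` → n = 160
So n = 160

Answer: 160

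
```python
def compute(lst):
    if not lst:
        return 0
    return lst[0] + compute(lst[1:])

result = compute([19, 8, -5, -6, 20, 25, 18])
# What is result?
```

19 + 8 + (-5) + (-6) + 20 + 25 + 18 + 0 = 79

Answer: 79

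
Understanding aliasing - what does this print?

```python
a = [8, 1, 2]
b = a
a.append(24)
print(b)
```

Key concept: basic list aliasing.
Step by step:
`a = [8, 1, 2]` → a = [8, 1, 2]
`b = a` → b = [8, 1, 2] (same object as a)
`a.append(24)` → a = [8, 1, 2, 24] (same object as b); b = [8, 1, 2, 24] (same object as a)
`print(b)` → prints [8, 1, 2, 24]

Answer: [8, 1, 2, 24]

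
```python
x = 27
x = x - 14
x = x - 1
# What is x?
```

Trace:
`x = 27` → x = 27
`x = x - 14` → x = 13
`x = x - 1` → x = 12
So x = 12

Answer: 12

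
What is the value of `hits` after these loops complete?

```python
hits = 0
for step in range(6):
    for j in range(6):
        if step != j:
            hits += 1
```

6² - 6 (exclude diagonal)
`hits` takes the values: 0 → 1 → 2 → 3 → 4 → 5 → 6 → 7 → 8 → 9 → 10 → 11 → 12 → 13 → 14 → 15 → 16 → 17 → 18 → 19 → 20 → 21 → 22 → 23 → 24 → 25 → 26 → 27 → 28 → 29 → 30

Answer: 30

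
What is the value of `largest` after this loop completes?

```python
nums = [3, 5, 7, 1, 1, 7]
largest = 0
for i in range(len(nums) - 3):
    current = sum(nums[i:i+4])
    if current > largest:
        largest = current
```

Max sum of 4-element window in [3, 5, 7, 1, 1, 7]
`largest` takes the values: 0 → 16

Answer: 16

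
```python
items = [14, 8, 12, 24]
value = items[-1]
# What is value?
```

Trace:
`items = [14, 8, 12, 24]` → items = [14, 8, 12, 24]
`value = items[-1]` → value = 24
So value = 24

Answer: 24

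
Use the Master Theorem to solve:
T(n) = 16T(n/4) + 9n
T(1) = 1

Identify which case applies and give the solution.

a=16, b=4, f(n)=9n. log_4(16) = 2. Since c=1 < 2, Case 1 applies: T(n) = Θ(n^log_b(a)) = O(n^2).

Answer: O(n^2) - Case 1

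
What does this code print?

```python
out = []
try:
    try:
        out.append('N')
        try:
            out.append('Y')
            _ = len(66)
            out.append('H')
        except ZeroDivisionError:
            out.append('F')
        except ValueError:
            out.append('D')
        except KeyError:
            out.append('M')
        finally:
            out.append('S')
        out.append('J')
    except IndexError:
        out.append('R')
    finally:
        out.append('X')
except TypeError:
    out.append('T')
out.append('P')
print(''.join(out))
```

Execution trace: 'N' (try body) → 'Y' (inner try body) → 'S' (inner finally) → 'X' (finally) → 'T' (outer except TypeError) → 'P' (after the try/except). Output: NYSXTP

Answer: NYSXTP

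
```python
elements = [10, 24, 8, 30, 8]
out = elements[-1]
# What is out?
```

Trace:
`elements = [10, 24, 8, 30, 8]` → elements = [10, 24, 8, 30, 8]
`out = elements[-1]` → out = 8
So out = 8

Answer: 8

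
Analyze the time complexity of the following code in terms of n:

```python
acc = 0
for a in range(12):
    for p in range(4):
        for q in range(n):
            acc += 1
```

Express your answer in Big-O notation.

Each loop level contributes: 1 × 1 × n. Multiplying the contributions gives O(n).

Answer: O(n)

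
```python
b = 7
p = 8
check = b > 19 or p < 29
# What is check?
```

Trace:
`b = 7` → b = 7
`p = 8` → p = 8
`check = b > 19 or p < 29` → check = True
So check = True

Answer: True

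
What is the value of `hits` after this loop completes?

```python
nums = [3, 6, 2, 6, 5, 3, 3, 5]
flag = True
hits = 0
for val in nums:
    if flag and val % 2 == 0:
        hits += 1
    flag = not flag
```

Count even values at even positions
`hits` takes the values: 0 → 1

Answer: 1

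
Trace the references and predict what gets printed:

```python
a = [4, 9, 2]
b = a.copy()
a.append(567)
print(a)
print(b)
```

Key concept: list.copy() creates independent copy.
Step by step:
`a = [4, 9, 2]` → a = [4, 9, 2]
`b = a.copy()` → b = [4, 9, 2]
`a.append(567)` → a = [4, 9, 2, 567]
`print(a)` → prints [4, 9, 2, 567]
`print(b)` → prints [4, 9, 2]

Answer:
[4, 9, 2, 567]
[4, 9, 2]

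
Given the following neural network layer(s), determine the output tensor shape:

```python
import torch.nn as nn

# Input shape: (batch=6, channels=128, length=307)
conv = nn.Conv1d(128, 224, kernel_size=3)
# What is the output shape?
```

Input: (6, 128, 307) -> Output: (6, 224, 305)

Answer: (6, 224, 305)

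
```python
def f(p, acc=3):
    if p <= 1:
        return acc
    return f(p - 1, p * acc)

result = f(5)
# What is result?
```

Accumulator trace (n, acc): (5, 3) -> (4, 15) -> (3, 60) -> (2, 180) -> (1, 360) -> return 360

Answer: 360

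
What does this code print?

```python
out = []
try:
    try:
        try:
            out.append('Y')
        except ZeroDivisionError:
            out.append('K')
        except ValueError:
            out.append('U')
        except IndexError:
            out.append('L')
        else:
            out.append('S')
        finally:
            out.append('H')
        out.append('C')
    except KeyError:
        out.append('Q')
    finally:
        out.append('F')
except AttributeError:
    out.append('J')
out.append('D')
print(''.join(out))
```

Execution trace: 'Y' (inner try body, no exception) → 'S' (inner else) → 'H' (inner finally) → 'C' (try body, no exception) → 'F' (finally) → 'D' (after the try/except). Output: YSHCFD

Answer: YSHCFD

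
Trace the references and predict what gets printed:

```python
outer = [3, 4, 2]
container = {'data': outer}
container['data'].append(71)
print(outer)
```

Key concept: dict holds reference to list.
Step by step:
`outer = [3, 4, 2]` → outer = [3, 4, 2]
`container = {'data': outer}` → container = {'data': [3, 4, 2]}
`container['data'].append(71)` → outer = [3, 4, 2, 71]; container = {'data': [3, 4, 2, 71]}
`print(outer)` → prints [3, 4, 2, 71]

Answer: [3, 4, 2, 71]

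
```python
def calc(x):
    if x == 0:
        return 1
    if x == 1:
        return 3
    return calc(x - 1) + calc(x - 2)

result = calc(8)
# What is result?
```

Build up from base cases: calc(0)=1, calc(1)=3, calc(2)=4, calc(3)=7, calc(4)=11, calc(5)=18, calc(6)=29, ..., calc(8)=76

Answer: 76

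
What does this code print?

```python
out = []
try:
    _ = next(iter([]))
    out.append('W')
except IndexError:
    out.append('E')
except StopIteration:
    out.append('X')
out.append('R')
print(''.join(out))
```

Execution trace: 'X' (except StopIteration) → 'R' (after the try/except). Output: XR

Answer: XR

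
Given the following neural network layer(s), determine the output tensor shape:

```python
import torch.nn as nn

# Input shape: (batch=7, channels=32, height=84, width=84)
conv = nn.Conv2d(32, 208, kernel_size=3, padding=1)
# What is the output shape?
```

Input: (7, 32, 84, 84) -> Output: (7, 208, 84, 84)

Answer: (7, 208, 84, 84)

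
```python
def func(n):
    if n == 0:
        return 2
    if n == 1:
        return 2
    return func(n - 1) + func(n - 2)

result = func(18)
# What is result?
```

Build up from base cases: func(0)=2, func(1)=2, func(2)=4, func(3)=6, func(4)=10, func(5)=16, func(6)=26, ..., func(18)=8362

Answer: 8362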